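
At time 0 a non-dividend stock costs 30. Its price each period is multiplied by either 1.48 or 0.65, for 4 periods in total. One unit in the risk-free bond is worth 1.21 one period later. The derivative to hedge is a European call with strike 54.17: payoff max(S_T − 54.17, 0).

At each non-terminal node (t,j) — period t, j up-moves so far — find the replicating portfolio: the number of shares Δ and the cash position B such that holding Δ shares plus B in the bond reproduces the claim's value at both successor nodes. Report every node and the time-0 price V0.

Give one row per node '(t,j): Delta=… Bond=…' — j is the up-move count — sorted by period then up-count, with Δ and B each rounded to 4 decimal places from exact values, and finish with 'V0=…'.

(0,0): Delta=0.6531 Bond=-9.2295
(1,0): Delta=0.1738 Bond=-1.8201
(1,1): Delta=0.7546 Bond=-15.6746
(2,0): Delta=0.0000 Bond=0.0000
(2,1): Delta=0.2106 Bond=-3.2642
(2,2): Delta=0.8698 Bond=-26.5369
(3,0): Delta=0.0000 Bond=0.0000
(3,1): Delta=0.0000 Bond=0.0000
(3,2): Delta=0.2551 Bond=-5.8540
(3,3): Delta=1.0000 Bond=-44.7686
V0=10.3641

No-arbitrage ⇒ martingale measure with p* = (R−d)/(u−d) = 0.6747.
Terminal payoffs: V(4,0)=0.0000, V(4,1)=0.0000, V(4,2)=0.0000, V(4,3)=9.0449, V(4,4)=89.7656
Node (3,0) S=8.2387: V=(p*·0.0000+(1−p*)·0.0000)/1.21=0.0000; Δ=(0.0000−0.0000)/(12.1933−5.3552)=0.0000; B=V−Δ·S=0.0000
Node (3,1) S=18.7590: V=(p*·0.0000+(1−p*)·0.0000)/1.21=0.0000; Δ=(0.0000−0.0000)/(27.7633−12.1934)=0.0000; B=V−Δ·S=0.0000
Node (3,2) S=42.7128: V=(p*·9.0449+(1−p*)·0.0000)/1.21=5.0435; Δ=(9.0449−0.0000)/(63.2149−27.7633)=0.2551; B=V−Δ·S=-5.8540
Node (3,3) S=97.2538: V=(p*·89.7656+(1−p*)·9.0449)/1.21=52.4852; Δ=(89.7656−9.0449)/(143.9356−63.2149)=1.0000; B=V−Δ·S=-44.7686
Node (2,0) S=12.6750: V=(p*·0.0000+(1−p*)·0.0000)/1.21=0.0000; Δ=(0.0000−0.0000)/(18.7590−8.2388)=0.0000; B=V−Δ·S=0.0000
Node (2,1) S=28.8600: V=(p*·5.0435+(1−p*)·0.0000)/1.21=2.8123; Δ=(5.0435−0.0000)/(42.7128−18.7590)=0.2106; B=V−Δ·S=-3.2642
Node (2,2) S=65.7120: V=(p*·52.4852+(1−p*)·5.0435)/1.21=30.6218; Δ=(52.4852−5.0435)/(97.2538−42.7128)=0.8698; B=V−Δ·S=-26.5369
Node (1,0) S=19.5000: V=(p*·2.8123+(1−p*)·0.0000)/1.21=1.5681; Δ=(2.8123−0.0000)/(28.8600−12.6750)=0.1738; B=V−Δ·S=-1.8201
Node (1,1) S=44.4000: V=(p*·30.6218+(1−p*)·2.8123)/1.21=17.8308; Δ=(30.6218−2.8123)/(65.7120−28.8600)=0.7546; B=V−Δ·S=-15.6746
Node (0,0) S=30.0000: V=(p*·17.8308+(1−p*)·1.5681)/1.21=10.3641; Δ=(17.8308−1.5681)/(44.4000−19.5000)=0.6531; B=V−Δ·S=-9.2295
Root portfolio cost Δ·30+B reproduces V0=10.3641.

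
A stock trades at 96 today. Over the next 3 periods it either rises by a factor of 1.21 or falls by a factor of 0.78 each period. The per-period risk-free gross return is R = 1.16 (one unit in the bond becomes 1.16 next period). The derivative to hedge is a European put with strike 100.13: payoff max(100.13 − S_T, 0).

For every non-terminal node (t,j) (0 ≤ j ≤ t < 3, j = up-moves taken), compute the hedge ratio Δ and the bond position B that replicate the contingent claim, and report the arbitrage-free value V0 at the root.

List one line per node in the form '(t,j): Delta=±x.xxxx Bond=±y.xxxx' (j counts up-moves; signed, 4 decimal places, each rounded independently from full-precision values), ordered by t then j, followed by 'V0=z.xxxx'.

Risk-neutral probability p* = (R−d)/(u−d) = (1.16−0.78)/(1.21−0.78) = 0.8837.
Terminal values V(3,·): V(3,0)=54.5730, V(3,1)=29.4583, V(3,2)=0.0000, V(3,3)=0.0000
(2,0): S=58.4064. Δ = (V_up−V_dn)/(S_up−S_dn) = (29.4583−54.5730)/(70.6717−45.5570) = -1.0000. V = [p*·29.4583 + (1−p*)·54.5730]/1.16 = 27.9126. B = V − Δ·S = 86.3190.
(2,1): S=90.6048. Δ = (V_up−V_dn)/(S_up−S_dn) = (0.0000−29.4583)/(109.6318−70.6717) = -0.7561. V = [p*·0.0000 + (1−p*)·29.4583]/1.16 = 2.9529. B = V − Δ·S = 71.4605.
(2,2): S=140.5536. Δ = (V_up−V_dn)/(S_up−S_dn) = (0.0000−0.0000)/(170.0699−109.6318) = 0.0000. V = [p*·0.0000 + (1−p*)·0.0000]/1.16 = 0.0000. B = V − Δ·S = 0.0000.
(1,0): S=74.8800. Δ = (V_up−V_dn)/(S_up−S_dn) = (2.9529−27.9126)/(90.6048−58.4064) = -0.7752. V = [p*·2.9529 + (1−p*)·27.9126]/1.16 = 5.0476. B = V − Δ·S = 63.0933.
(1,1): S=116.1600. Δ = (V_up−V_dn)/(S_up−S_dn) = (0.0000−2.9529)/(140.5536−90.6048) = -0.0591. V = [p*·0.0000 + (1−p*)·2.9529]/1.16 = 0.2960. B = V − Δ·S = 7.1632.
(0,0): S=96.0000. Δ = (V_up−V_dn)/(S_up−S_dn) = (0.2960−5.0476)/(116.1600−74.8800) = -0.1151. V = [p*·0.2960 + (1−p*)·5.0476]/1.16 = 0.7315. B = V − Δ·S = 11.7817.
Root portfolio cost Δ·96+B reproduces V0=0.7315.

(0,0): Delta=-0.1151 Bond=11.7817
(1,0): Delta=-0.7752 Bond=63.0933
(1,1): Delta=-0.0591 Bond=7.1632
(2,0): Delta=-1.0000 Bond=86.3190
(2,1): Delta=-0.7561 Bond=71.4605
(2,2): Delta=0.0000 Bond=0.0000
V0=0.7315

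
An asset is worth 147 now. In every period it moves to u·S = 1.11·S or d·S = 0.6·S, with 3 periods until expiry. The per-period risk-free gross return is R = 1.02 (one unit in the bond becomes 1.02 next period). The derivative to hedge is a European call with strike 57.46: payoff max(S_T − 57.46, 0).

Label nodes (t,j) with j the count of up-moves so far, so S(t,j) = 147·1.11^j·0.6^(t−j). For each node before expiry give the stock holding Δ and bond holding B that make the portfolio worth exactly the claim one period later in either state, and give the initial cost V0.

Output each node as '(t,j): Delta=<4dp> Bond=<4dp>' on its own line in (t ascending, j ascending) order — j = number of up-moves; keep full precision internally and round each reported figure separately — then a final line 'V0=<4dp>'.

(0,0): Delta=0.9897 Bond=-52.5039
(1,0): Delta=0.9011 Bond=-45.7382
(1,1): Delta=1.0000 Bond=-55.2288
(2,0): Delta=0.0475 Bond=-1.4777
(2,1): Delta=1.0000 Bond=-56.3333
(2,2): Delta=1.0000 Bond=-56.3333
V0=92.9873

The replicating-portfolio and risk-neutral prices coincide; use p* = (1.02−0.6)/(1.11−0.6) = 0.8235 for the latter.
Payoff layer (t=3): V(3,0)=0.0000, V(3,1)=1.2812, V(3,2)=51.2112, V(3,3)=143.5818
(2,0): S=52.9200. Δ = (V_up−V_dn)/(S_up−S_dn) = (1.2812−0.0000)/(58.7412−31.7520) = 0.0475. V = [p*·1.2812 + (1−p*)·0.0000]/1.02 = 1.0344. B = V − Δ·S = -1.4777.
(2,1): S=97.9020. Δ = (V_up−V_dn)/(S_up−S_dn) = (51.2112−1.2812)/(108.6712−58.7412) = 1.0000. V = [p*·51.2112 + (1−p*)·1.2812]/1.02 = 41.5687. B = V − Δ·S = -56.3333.
(2,2): S=181.1187. Δ = (V_up−V_dn)/(S_up−S_dn) = (143.5818−51.2112)/(201.0418−108.6712) = 1.0000. V = [p*·143.5818 + (1−p*)·51.2112]/1.02 = 124.7854. B = V − Δ·S = -56.3333.
(1,0): S=88.2000. Δ = (V_up−V_dn)/(S_up−S_dn) = (41.5687−1.0344)/(97.9020−52.9200) = 0.9011. V = [p*·41.5687 + (1−p*)·1.0344]/1.02 = 33.7407. B = V − Δ·S = -45.7382.
(1,1): S=163.1700. Δ = (V_up−V_dn)/(S_up−S_dn) = (124.7854−41.5687)/(181.1187−97.9020) = 1.0000. V = [p*·124.7854 + (1−p*)·41.5687]/1.02 = 107.9412. B = V − Δ·S = -55.2288.
(0,0): S=147.0000. Δ = (V_up−V_dn)/(S_up−S_dn) = (107.9412−33.7407)/(163.1700−88.2000) = 0.9897. V = [p*·107.9412 + (1−p*)·33.7407]/1.02 = 92.9873. B = V − Δ·S = -52.5039.
Check: Δ(0,0)·S0 + B(0,0) = 92.9873 = V0.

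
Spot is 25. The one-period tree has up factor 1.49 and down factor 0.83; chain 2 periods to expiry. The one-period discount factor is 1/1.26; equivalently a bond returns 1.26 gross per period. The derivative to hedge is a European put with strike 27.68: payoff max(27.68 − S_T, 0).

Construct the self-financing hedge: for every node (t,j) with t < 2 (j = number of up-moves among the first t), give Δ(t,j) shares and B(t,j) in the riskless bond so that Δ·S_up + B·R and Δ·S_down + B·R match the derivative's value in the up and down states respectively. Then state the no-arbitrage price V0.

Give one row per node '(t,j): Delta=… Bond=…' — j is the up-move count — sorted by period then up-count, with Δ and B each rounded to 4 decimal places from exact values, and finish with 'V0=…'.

(0,0): Delta=-0.1753 Bond=5.1822
(1,0): Delta=-0.7636 Bond=18.7370
(1,1): Delta=0.0000 Bond=0.0000
V0=0.7999

Under the risk-neutral measure, an up-move has probability p* = (R−d)/(u−d) = 0.6515 and values discount at R = 1.26.
Terminal payoffs: V(2,0)=10.4575, V(2,1)=0.0000, V(2,2)=0.0000
(1,0): S=20.7500. Δ = (V_up−V_dn)/(S_up−S_dn) = (0.0000−10.4575)/(30.9175−17.2225) = -0.7636. V = [p*·0.0000 + (1−p*)·10.4575]/1.26 = 2.8923. B = V − Δ·S = 18.7370.
(1,1): S=37.2500. Δ = (V_up−V_dn)/(S_up−S_dn) = (0.0000−0.0000)/(55.5025−30.9175) = 0.0000. V = [p*·0.0000 + (1−p*)·0.0000]/1.26 = 0.0000. B = V − Δ·S = 0.0000.
(0,0): S=25.0000. Δ = (V_up−V_dn)/(S_up−S_dn) = (0.0000−2.8923)/(37.2500−20.7500) = -0.1753. V = [p*·0.0000 + (1−p*)·2.8923]/1.26 = 0.7999. B = V − Δ·S = 5.1822.
Root portfolio cost Δ·25+B reproduces V0=0.7999.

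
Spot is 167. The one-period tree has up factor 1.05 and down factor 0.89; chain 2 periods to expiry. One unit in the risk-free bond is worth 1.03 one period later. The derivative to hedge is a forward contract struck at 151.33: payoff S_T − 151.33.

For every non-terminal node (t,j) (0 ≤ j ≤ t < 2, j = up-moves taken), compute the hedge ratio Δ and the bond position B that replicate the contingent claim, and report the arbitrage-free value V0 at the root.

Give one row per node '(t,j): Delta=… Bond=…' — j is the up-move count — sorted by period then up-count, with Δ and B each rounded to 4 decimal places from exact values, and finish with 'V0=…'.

(0,0): Delta=1.0000 Bond=-142.6430
(1,0): Delta=1.0000 Bond=-146.9223
(1,1): Delta=1.0000 Bond=-146.9223
V0=24.3570

Under the risk-neutral measure, an up-move has probability p* = (R−d)/(u−d) = 0.8750 and values discount at R = 1.03.
Payoff layer (t=2): V(2,0)=-19.0493, V(2,1)=4.7315, V(2,2)=32.7875
Node (1,0) S=148.6300: V=(p*·4.7315+(1−p*)·-19.0493)/1.03=1.7077; Δ=(4.7315−-19.0493)/(156.0615−132.2807)=1.0000; B=V−Δ·S=-146.9223
Node (1,1) S=175.3500: V=(p*·32.7875+(1−p*)·4.7315)/1.03=28.4277; Δ=(32.7875−4.7315)/(184.1175−156.0615)=1.0000; B=V−Δ·S=-146.9223
Node (0,0) S=167.0000: V=(p*·28.4277+(1−p*)·1.7077)/1.03=24.3570; Δ=(28.4277−1.7077)/(175.3500−148.6300)=1.0000; B=V−Δ·S=-142.6430
Check: Δ(0,0)·S0 + B(0,0) = 24.3570 = V0.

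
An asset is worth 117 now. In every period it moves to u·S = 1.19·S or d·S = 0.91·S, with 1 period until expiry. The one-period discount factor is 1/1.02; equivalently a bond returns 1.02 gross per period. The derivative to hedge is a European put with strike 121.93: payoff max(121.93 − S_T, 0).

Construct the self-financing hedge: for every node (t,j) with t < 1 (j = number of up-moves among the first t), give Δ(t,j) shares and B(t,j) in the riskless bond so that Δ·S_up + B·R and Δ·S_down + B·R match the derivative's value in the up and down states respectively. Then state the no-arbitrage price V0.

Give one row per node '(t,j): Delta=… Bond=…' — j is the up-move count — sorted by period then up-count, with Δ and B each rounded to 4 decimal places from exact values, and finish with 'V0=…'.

(0,0): Delta=-0.4719 Bond=64.4167
V0=9.2024

No-arbitrage ⇒ martingale measure with p* = (R−d)/(u−d) = 0.3929.
Payoff layer (t=1): V(1,0)=15.4600, V(1,1)=0.0000
  t=0,j=0: stock 117.0000 → up 139.2300 (V=0.0000), down 106.4700 (V=15.4600). Price 9.2024; hedge Δ=-0.4719, bond B=64.4167.
Check: Δ(0,0)·S0 + B(0,0) = 9.2024 = V0.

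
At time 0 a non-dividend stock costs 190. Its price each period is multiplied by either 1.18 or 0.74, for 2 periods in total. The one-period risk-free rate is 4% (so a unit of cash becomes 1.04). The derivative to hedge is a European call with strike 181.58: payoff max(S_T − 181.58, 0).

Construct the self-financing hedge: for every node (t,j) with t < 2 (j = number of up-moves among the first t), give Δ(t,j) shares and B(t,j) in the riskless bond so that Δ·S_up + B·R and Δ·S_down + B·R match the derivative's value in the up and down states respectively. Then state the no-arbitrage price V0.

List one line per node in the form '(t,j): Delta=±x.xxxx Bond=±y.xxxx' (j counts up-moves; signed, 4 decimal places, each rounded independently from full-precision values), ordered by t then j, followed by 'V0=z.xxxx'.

Under the risk-neutral measure, an up-move has probability p* = (R−d)/(u−d) = 0.6818 and values discount at R = 1.04.
Terminal payoffs: V(2,0)=0.0000, V(2,1)=0.0000, V(2,2)=82.9760
  t=1,j=0: stock 140.6000 → up 165.9080 (V=0.0000), down 104.0440 (V=0.0000). Price 0.0000; hedge Δ=0.0000, bond B=0.0000.
  t=1,j=1: stock 224.2000 → up 264.5560 (V=82.9760), down 165.9080 (V=0.0000). Price 54.3986; hedge Δ=0.8411, bond B=-134.1832.
  t=0,j=0: stock 190.0000 → up 224.2000 (V=54.3986), down 140.6000 (V=0.0000). Price 35.6634; hedge Δ=0.6507, bond B=-87.9698.
Check: Δ(0,0)·S0 + B(0,0) = 35.6634 = V0.

(0,0): Delta=0.6507 Bond=-87.9698
(1,0): Delta=0.0000 Bond=0.0000
(1,1): Delta=0.8411 Bond=-134.1832
V0=35.6634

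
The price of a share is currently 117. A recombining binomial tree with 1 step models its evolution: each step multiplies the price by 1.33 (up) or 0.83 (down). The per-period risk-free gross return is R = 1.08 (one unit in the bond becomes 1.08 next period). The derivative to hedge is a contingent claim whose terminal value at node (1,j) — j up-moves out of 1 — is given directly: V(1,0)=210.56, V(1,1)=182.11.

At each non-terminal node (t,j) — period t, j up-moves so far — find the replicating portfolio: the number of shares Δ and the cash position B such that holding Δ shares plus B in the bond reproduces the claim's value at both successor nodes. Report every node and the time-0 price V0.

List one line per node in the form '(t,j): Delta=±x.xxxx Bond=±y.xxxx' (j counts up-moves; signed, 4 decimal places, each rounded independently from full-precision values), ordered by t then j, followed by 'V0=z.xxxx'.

(0,0): Delta=-0.4863 Bond=238.6917
V0=181.7917

The replicating-portfolio and risk-neutral prices coincide; use p* = (1.08−0.83)/(1.33−0.83) = 0.5000 for the latter.
Terminal values V(1,·): V(1,0)=210.5600, V(1,1)=182.1100
  t=0,j=0: stock 117.0000 → up 155.6100 (V=182.1100), down 97.1100 (V=210.5600). Price 181.7917; hedge Δ=-0.4863, bond B=238.6917.
The time-0 hedge costs 181.7917, which is the no-arbitrage price.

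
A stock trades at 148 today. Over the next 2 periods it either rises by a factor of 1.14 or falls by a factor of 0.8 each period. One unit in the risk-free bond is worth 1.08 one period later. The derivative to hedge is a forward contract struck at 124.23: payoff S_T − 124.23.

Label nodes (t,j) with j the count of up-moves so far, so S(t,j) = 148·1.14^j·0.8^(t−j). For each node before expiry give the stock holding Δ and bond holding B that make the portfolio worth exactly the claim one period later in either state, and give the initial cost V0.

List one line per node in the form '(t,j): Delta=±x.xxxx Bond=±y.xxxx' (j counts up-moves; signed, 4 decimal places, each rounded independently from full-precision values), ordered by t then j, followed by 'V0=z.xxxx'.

(0,0): Delta=1.0000 Bond=-106.5072
(1,0): Delta=1.0000 Bond=-115.0278
(1,1): Delta=1.0000 Bond=-115.0278
V0=41.4928

Since d<R<u, set p* = (R−d)/(u−d) = 0.8235; price each node as the discounted p*-expectation of its children.
Payoff layer (t=2): V(2,0)=-29.5100, V(2,1)=10.7460, V(2,2)=68.1108
(1,0): S=118.4000. Δ = (V_up−V_dn)/(S_up−S_dn) = (10.7460−-29.5100)/(134.9760−94.7200) = 1.0000. V = [p*·10.7460 + (1−p*)·-29.5100]/1.08 = 3.3722. B = V − Δ·S = -115.0278.
(1,1): S=168.7200. Δ = (V_up−V_dn)/(S_up−S_dn) = (68.1108−10.7460)/(192.3408−134.9760) = 1.0000. V = [p*·68.1108 + (1−p*)·10.7460]/1.08 = 53.6922. B = V − Δ·S = -115.0278.
(0,0): S=148.0000. Δ = (V_up−V_dn)/(S_up−S_dn) = (53.6922−3.3722)/(168.7200−118.4000) = 1.0000. V = [p*·53.6922 + (1−p*)·3.3722]/1.08 = 41.4928. B = V − Δ·S = -106.5072.
Check: Δ(0,0)·S0 + B(0,0) = 41.4928 = V0.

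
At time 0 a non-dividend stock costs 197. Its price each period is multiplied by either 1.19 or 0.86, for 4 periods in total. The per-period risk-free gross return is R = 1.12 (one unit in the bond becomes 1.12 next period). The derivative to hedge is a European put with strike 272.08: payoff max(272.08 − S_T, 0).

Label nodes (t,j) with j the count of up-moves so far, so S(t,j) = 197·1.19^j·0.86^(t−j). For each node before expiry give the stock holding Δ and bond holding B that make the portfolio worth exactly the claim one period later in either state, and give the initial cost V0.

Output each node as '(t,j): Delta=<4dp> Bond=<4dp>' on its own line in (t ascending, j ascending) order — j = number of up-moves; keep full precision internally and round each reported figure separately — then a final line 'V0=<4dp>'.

Under the risk-neutral measure, an up-move has probability p* = (R−d)/(u−d) = 0.7879 and values discount at R = 1.12.
Payoff layer (t=4): V(4,0)=164.3194, V(4,1)=122.9694, V(4,2)=65.7525, V(4,3)=0.0000, V(4,4)=0.0000
(3,0): S=125.3030. Δ = (V_up−V_dn)/(S_up−S_dn) = (122.9694−164.3194)/(149.1106−107.7606) = -1.0000. V = [p*·122.9694 + (1−p*)·164.3194]/1.12 = 117.6255. B = V − Δ·S = 242.9286.
(3,1): S=173.3844. Δ = (V_up−V_dn)/(S_up−S_dn) = (65.7525−122.9694)/(206.3275−149.1106) = -1.0000. V = [p*·65.7525 + (1−p*)·122.9694]/1.12 = 69.5441. B = V − Δ·S = 242.9286.
(3,2): S=239.9157. Δ = (V_up−V_dn)/(S_up−S_dn) = (0.0000−65.7525)/(285.4996−206.3275) = -0.8305. V = [p*·0.0000 + (1−p*)·65.7525]/1.12 = 12.4531. B = V − Δ·S = 211.7032.
(3,3): S=331.9763. Δ = (V_up−V_dn)/(S_up−S_dn) = (0.0000−0.0000)/(395.0518−285.4996) = 0.0000. V = [p*·0.0000 + (1−p*)·0.0000]/1.12 = 0.0000. B = V − Δ·S = 0.0000.
(2,0): S=145.7012. Δ = (V_up−V_dn)/(S_up−S_dn) = (69.5441−117.6255)/(173.3844−125.3030) = -1.0000. V = [p*·69.5441 + (1−p*)·117.6255]/1.12 = 71.1993. B = V − Δ·S = 216.9005.
(2,1): S=201.6098. Δ = (V_up−V_dn)/(S_up−S_dn) = (12.4531−69.5441)/(239.9157−173.3844) = -0.8581. V = [p*·12.4531 + (1−p*)·69.5441]/1.12 = 21.9316. B = V − Δ·S = 194.9346.
(2,2): S=278.9717. Δ = (V_up−V_dn)/(S_up−S_dn) = (0.0000−12.4531)/(331.9763−239.9157) = -0.1353. V = [p*·0.0000 + (1−p*)·12.4531]/1.12 = 2.3585. B = V − Δ·S = 40.0953.
(1,0): S=169.4200. Δ = (V_up−V_dn)/(S_up−S_dn) = (21.9316−71.1993)/(201.6098−145.7012) = -0.8812. V = [p*·21.9316 + (1−p*)·71.1993]/1.12 = 28.9128. B = V − Δ·S = 178.2090.
(1,1): S=234.4300. Δ = (V_up−V_dn)/(S_up−S_dn) = (2.3585−21.9316)/(278.9717−201.6098) = -0.2530. V = [p*·2.3585 + (1−p*)·21.9316]/1.12 = 5.8129. B = V − Δ·S = 65.1250.
(0,0): S=197.0000. Δ = (V_up−V_dn)/(S_up−S_dn) = (5.8129−28.9128)/(234.4300−169.4200) = -0.3553. V = [p*·5.8129 + (1−p*)·28.9128]/1.12 = 9.5650. B = V − Δ·S = 79.5647.
The time-0 hedge costs 9.5650, which is the no-arbitrage price.

(0,0): Delta=-0.3553 Bond=79.5647
(1,0): Delta=-0.8812 Bond=178.2090
(1,1): Delta=-0.2530 Bond=65.1250
(2,0): Delta=-1.0000 Bond=216.9005
(2,1): Delta=-0.8581 Bond=194.9346
(2,2): Delta=-0.1353 Bond=40.0953
(3,0): Delta=-1.0000 Bond=242.9286
(3,1): Delta=-1.0000 Bond=242.9286
(3,2): Delta=-0.8305 Bond=211.7032
(3,3): Delta=0.0000 Bond=0.0000
V0=9.5650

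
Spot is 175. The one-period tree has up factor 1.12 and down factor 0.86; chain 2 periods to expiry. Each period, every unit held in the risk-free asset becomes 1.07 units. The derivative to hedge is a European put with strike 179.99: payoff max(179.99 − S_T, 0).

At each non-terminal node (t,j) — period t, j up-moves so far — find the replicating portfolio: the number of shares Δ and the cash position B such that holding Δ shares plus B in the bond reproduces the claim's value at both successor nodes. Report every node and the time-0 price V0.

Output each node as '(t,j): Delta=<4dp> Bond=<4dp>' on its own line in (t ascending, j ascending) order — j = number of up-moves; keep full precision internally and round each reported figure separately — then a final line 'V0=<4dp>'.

(0,0): Delta=-0.3442 Bond=64.9679
(1,0): Delta=-1.0000 Bond=168.2150
(1,1): Delta=-0.2243 Bond=46.0158
V0=4.7345

No-arbitrage ⇒ martingale measure with p* = (R−d)/(u−d) = 0.8077.
Payoff layer (t=2): V(2,0)=50.5600, V(2,1)=11.4300, V(2,2)=0.0000
(1,0): S=150.5000. Δ = (V_up−V_dn)/(S_up−S_dn) = (11.4300−50.5600)/(168.5600−129.4300) = -1.0000. V = [p*·11.4300 + (1−p*)·50.5600]/1.07 = 17.7150. B = V − Δ·S = 168.2150.
(1,1): S=196.0000. Δ = (V_up−V_dn)/(S_up−S_dn) = (0.0000−11.4300)/(219.5200−168.5600) = -0.2243. V = [p*·0.0000 + (1−p*)·11.4300]/1.07 = 2.0543. B = V − Δ·S = 46.0158.
(0,0): S=175.0000. Δ = (V_up−V_dn)/(S_up−S_dn) = (2.0543−17.7150)/(196.0000−150.5000) = -0.3442. V = [p*·2.0543 + (1−p*)·17.7150]/1.07 = 4.7345. B = V − Δ·S = 64.9679.
Root portfolio cost Δ·175+B reproduces V0=4.7345.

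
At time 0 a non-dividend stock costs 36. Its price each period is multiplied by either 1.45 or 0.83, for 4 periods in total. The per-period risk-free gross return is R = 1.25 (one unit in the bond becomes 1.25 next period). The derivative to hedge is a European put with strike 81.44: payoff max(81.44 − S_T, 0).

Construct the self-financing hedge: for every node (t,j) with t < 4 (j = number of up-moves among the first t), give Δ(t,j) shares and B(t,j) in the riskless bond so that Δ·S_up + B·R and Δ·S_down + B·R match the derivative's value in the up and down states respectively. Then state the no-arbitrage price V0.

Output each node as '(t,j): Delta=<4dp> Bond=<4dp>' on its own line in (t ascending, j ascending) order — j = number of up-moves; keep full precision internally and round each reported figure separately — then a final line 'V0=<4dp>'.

Since d<R<u, set p* = (R−d)/(u−d) = 0.6774; price each node as the discounted p*-expectation of its children.
At expiry t=4: V(4,0)=64.3550, V(4,1)=51.5927, V(4,2)=29.2972, V(4,3)=0.0000, V(4,4)=0.0000
(3,0): S=20.5843. Δ = (V_up−V_dn)/(S_up−S_dn) = (51.5927−64.3550)/(29.8473−17.0850) = -1.0000. V = [p*·51.5927 + (1−p*)·64.3550]/1.25 = 44.5677. B = V − Δ·S = 65.1520.
(3,1): S=35.9606. Δ = (V_up−V_dn)/(S_up−S_dn) = (29.2972−51.5927)/(52.1428−29.8473) = -1.0000. V = [p*·29.2972 + (1−p*)·51.5927]/1.25 = 29.1914. B = V − Δ·S = 65.1520.
(3,2): S=62.8227. Δ = (V_up−V_dn)/(S_up−S_dn) = (0.0000−29.2972)/(91.0929−52.1428) = -0.7522. V = [p*·0.0000 + (1−p*)·29.2972]/1.25 = 7.5606. B = V − Δ·S = 54.8140.
(3,3): S=109.7505. Δ = (V_up−V_dn)/(S_up−S_dn) = (0.0000−0.0000)/(159.1382−91.0929) = 0.0000. V = [p*·0.0000 + (1−p*)·0.0000]/1.25 = 0.0000. B = V − Δ·S = 0.0000.
(2,0): S=24.8004. Δ = (V_up−V_dn)/(S_up−S_dn) = (29.1914−44.5677)/(35.9606−20.5843) = -1.0000. V = [p*·29.1914 + (1−p*)·44.5677]/1.25 = 27.3212. B = V − Δ·S = 52.1216.
(2,1): S=43.3260. Δ = (V_up−V_dn)/(S_up−S_dn) = (7.5606−29.1914)/(62.8227−35.9606) = -0.8053. V = [p*·7.5606 + (1−p*)·29.1914]/1.25 = 11.6306. B = V − Δ·S = 46.5191.
(2,2): S=75.6900. Δ = (V_up−V_dn)/(S_up−S_dn) = (0.0000−7.5606)/(109.7505−62.8227) = -0.1611. V = [p*·0.0000 + (1−p*)·7.5606]/1.25 = 1.9511. B = V − Δ·S = 14.1456.
(1,0): S=29.8800. Δ = (V_up−V_dn)/(S_up−S_dn) = (11.6306−27.3212)/(43.3260−24.8004) = -0.8470. V = [p*·11.6306 + (1−p*)·27.3212]/1.25 = 13.3537. B = V − Δ·S = 38.6611.
(1,1): S=52.2000. Δ = (V_up−V_dn)/(S_up−S_dn) = (1.9511−11.6306)/(75.6900−43.3260) = -0.2991. V = [p*·1.9511 + (1−p*)·11.6306]/1.25 = 4.0588. B = V − Δ·S = 19.6709.
(0,0): S=36.0000. Δ = (V_up−V_dn)/(S_up−S_dn) = (4.0588−13.3537)/(52.2000−29.8800) = -0.4164. V = [p*·4.0588 + (1−p*)·13.3537]/1.25 = 5.6457. B = V − Δ·S = 20.6374.
Root portfolio cost Δ·36+B reproduces V0=5.6457.

(0,0): Delta=-0.4164 Bond=20.6374
(1,0): Delta=-0.8470 Bond=38.6611
(1,1): Delta=-0.2991 Bond=19.6709
(2,0): Delta=-1.0000 Bond=52.1216
(2,1): Delta=-0.8053 Bond=46.5191
(2,2): Delta=-0.1611 Bond=14.1456
(3,0): Delta=-1.0000 Bond=65.1520
(3,1): Delta=-1.0000 Bond=65.1520
(3,2): Delta=-0.7522 Bond=54.8140
(3,3): Delta=0.0000 Bond=0.0000
V0=5.6457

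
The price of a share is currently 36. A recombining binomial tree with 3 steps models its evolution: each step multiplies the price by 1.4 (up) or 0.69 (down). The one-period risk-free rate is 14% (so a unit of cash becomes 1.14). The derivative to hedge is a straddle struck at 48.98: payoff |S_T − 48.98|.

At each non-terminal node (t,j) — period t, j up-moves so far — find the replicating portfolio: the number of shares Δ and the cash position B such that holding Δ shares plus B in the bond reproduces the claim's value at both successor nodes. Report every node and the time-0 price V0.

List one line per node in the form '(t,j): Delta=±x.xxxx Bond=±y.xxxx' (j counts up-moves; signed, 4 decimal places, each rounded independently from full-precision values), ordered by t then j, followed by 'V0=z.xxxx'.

The replicating-portfolio and risk-neutral prices coincide; use p* = (1.14−0.69)/(1.4−0.69) = 0.6338 for the latter.
Payoff layer (t=3): V(3,0)=37.1537, V(3,1)=24.9846, V(3,2)=0.2936, V(3,3)=49.8040
  t=2,j=0: stock 17.1396 → up 23.9954 (V=24.9846), down 11.8263 (V=37.1537). Price 25.8253; hedge Δ=-1.0000, bond B=42.9649.
  t=2,j=1: stock 34.7760 → up 48.6864 (V=0.2936), down 23.9954 (V=24.9846). Price 8.1889; hedge Δ=-1.0000, bond B=42.9649.
  t=2,j=2: stock 70.5600 → up 98.7840 (V=49.8040), down 48.6864 (V=0.2936). Price 27.7837; hedge Δ=0.9883, bond B=-41.9492.
  t=1,j=0: stock 24.8400 → up 34.7760 (V=8.1889), down 17.1396 (V=25.8253). Price 12.8485; hedge Δ=-1.0000, bond B=37.6885.
  t=1,j=1: stock 50.4000 → up 70.5600 (V=27.7837), down 34.7760 (V=8.1889). Price 18.0773; hedge Δ=0.5476, bond B=-9.5210.
  t=0,j=0: stock 36.0000 → up 50.4000 (V=18.0773), down 24.8400 (V=12.8485). Price 14.1777; hedge Δ=0.2046, bond B=6.8132.
Check: Δ(0,0)·S0 + B(0,0) = 14.1777 = V0.

(0,0): Delta=0.2046 Bond=6.8132
(1,0): Delta=-1.0000 Bond=37.6885
(1,1): Delta=0.5476 Bond=-9.5210
(2,0): Delta=-1.0000 Bond=42.9649
(2,1): Delta=-1.0000 Bond=42.9649
(2,2): Delta=0.9883 Bond=-41.9492
V0=14.1777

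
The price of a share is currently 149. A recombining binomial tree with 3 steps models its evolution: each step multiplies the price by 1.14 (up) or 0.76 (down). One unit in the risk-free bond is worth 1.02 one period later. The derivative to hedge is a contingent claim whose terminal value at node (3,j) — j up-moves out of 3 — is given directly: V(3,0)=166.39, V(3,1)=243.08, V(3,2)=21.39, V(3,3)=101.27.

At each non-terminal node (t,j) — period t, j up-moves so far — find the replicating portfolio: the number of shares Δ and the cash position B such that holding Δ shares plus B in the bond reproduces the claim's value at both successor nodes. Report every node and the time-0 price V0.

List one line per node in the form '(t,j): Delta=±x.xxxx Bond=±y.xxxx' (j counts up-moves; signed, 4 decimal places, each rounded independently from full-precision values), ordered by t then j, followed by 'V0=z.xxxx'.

(0,0): Delta=-0.8616 Bond=219.7140
(1,0): Delta=-2.9041 Bond=455.3937
(1,1): Delta=-0.2332 Bond=117.3612
(2,0): Delta=2.3450 Bond=12.7549
(2,1): Delta=-4.5192 Bond=673.0000
(2,2): Delta=1.0856 Bond=-135.6569
V0=91.3311

The replicating-portfolio and risk-neutral prices coincide; use p* = (1.02−0.76)/(1.14−0.76) = 0.6842 for the latter.
At expiry t=3: V(3,0)=166.3900, V(3,1)=243.0800, V(3,2)=21.3900, V(3,3)=101.2700
  t=2,j=0: stock 86.0624 → up 98.1111 (V=243.0800), down 65.4074 (V=166.3900). Price 214.5707; hedge Δ=2.3450, bond B=12.7549.
  t=2,j=1: stock 129.0936 → up 147.1667 (V=21.3900), down 98.1111 (V=243.0800). Price 89.6053; hedge Δ=-4.5192, bond B=673.0000.
  t=2,j=2: stock 193.6404 → up 220.7501 (V=101.2700), down 147.1667 (V=21.3900). Price 74.5537; hedge Δ=1.0856, bond B=-135.6569.
  t=1,j=0: stock 113.2400 → up 129.0936 (V=89.6053), down 86.0624 (V=214.5707). Price 126.5373; hedge Δ=-2.9041, bond B=455.3937.
  t=1,j=1: stock 169.8600 → up 193.6404 (V=74.5537), down 129.0936 (V=89.6053). Price 77.7518; hedge Δ=-0.2332, bond B=117.3612.
  t=0,j=0: stock 149.0000 → up 169.8600 (V=77.7518), down 113.2400 (V=126.5373). Price 91.3311; hedge Δ=-0.8616, bond B=219.7140.
Root portfolio cost Δ·149+B reproduces V0=91.3311.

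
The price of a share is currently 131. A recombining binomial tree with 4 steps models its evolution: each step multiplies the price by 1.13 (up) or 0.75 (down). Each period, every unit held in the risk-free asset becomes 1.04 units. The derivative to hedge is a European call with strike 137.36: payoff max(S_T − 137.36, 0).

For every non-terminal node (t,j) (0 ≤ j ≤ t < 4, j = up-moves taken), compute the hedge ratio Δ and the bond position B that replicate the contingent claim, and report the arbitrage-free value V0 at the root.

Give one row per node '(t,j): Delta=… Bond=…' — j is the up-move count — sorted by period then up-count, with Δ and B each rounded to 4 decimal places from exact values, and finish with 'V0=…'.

Since d<R<u, set p* = (R−d)/(u−d) = 0.7632; price each node as the discounted p*-expectation of its children.
Terminal payoffs: V(4,0)=0.0000, V(4,1)=0.0000, V(4,2)=0.0000, V(4,3)=4.4046, V(4,4)=76.2320
  t=3,j=0: stock 55.2656 → up 62.4502 (V=0.0000), down 41.4492 (V=0.0000). Price 0.0000; hedge Δ=0.0000, bond B=0.0000.
  t=3,j=1: stock 83.2669 → up 94.0916 (V=0.0000), down 62.4502 (V=0.0000). Price 0.0000; hedge Δ=0.0000, bond B=0.0000.
  t=3,j=2: stock 125.4554 → up 141.7646 (V=4.4046), down 94.0916 (V=0.0000). Price 3.2321; hedge Δ=0.0924, bond B=-8.3590.
  t=3,j=3: stock 189.0195 → up 213.5920 (V=76.2320), down 141.7646 (V=4.4046). Price 56.9426; hedge Δ=1.0000, bond B=-132.0769.
  t=2,j=0: stock 73.6875 → up 83.2669 (V=0.0000), down 55.2656 (V=0.0000). Price 0.0000; hedge Δ=0.0000, bond B=0.0000.
  t=2,j=1: stock 111.0225 → up 125.4554 (V=3.2321), down 83.2669 (V=0.0000). Price 2.3718; hedge Δ=0.0766, bond B=-6.1339.
  t=2,j=2: stock 167.2739 → up 189.0195 (V=56.9426), down 125.4554 (V=3.2321). Price 42.5209; hedge Δ=0.8450, bond B=-98.8224.
  t=1,j=0: stock 98.2500 → up 111.0225 (V=2.3718), down 73.6875 (V=0.0000). Price 1.7404; hedge Δ=0.0635, bond B=-4.5011.
  t=1,j=1: stock 148.0300 → up 167.2739 (V=42.5209), down 111.0225 (V=2.3718). Price 31.7422; hedge Δ=0.7137, bond B=-73.9133.
  t=0,j=0: stock 131.0000 → up 148.0300 (V=31.7422), down 98.2500 (V=1.7404). Price 23.6889; hedge Δ=0.6027, bond B=-55.2631.
Self-financing check: at every node Δ·S+B equals the discounted successor values.

(0,0): Delta=0.6027 Bond=-55.2631
(1,0): Delta=0.0635 Bond=-4.5011
(1,1): Delta=0.7137 Bond=-73.9133
(2,0): Delta=0.0000 Bond=0.0000
(2,1): Delta=0.0766 Bond=-6.1339
(2,2): Delta=0.8450 Bond=-98.8224
(3,0): Delta=0.0000 Bond=0.0000
(3,1): Delta=0.0000 Bond=0.0000
(3,2): Delta=0.0924 Bond=-8.3590
(3,3): Delta=1.0000 Bond=-132.0769
V0=23.6889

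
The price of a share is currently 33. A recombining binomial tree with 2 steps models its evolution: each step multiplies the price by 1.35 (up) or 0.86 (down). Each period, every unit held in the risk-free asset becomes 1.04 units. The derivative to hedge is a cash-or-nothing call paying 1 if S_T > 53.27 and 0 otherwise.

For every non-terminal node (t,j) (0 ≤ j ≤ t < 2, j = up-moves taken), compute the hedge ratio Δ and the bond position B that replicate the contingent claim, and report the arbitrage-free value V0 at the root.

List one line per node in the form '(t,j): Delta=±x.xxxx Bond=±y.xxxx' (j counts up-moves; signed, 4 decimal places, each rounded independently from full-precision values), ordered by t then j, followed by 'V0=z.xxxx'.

No-arbitrage ⇒ martingale measure with p* = (R−d)/(u−d) = 0.3673.
At expiry t=2: V(2,0)=0.0000, V(2,1)=0.0000, V(2,2)=1.0000
(1,0): S=28.3800. Δ = (V_up−V_dn)/(S_up−S_dn) = (0.0000−0.0000)/(38.3130−24.4068) = 0.0000. V = [p*·0.0000 + (1−p*)·0.0000]/1.04 = 0.0000. B = V − Δ·S = 0.0000.
(1,1): S=44.5500. Δ = (V_up−V_dn)/(S_up−S_dn) = (1.0000−0.0000)/(60.1425−38.3130) = 0.0458. V = [p*·1.0000 + (1−p*)·0.0000]/1.04 = 0.3532. B = V − Δ·S = -1.6876.
(0,0): S=33.0000. Δ = (V_up−V_dn)/(S_up−S_dn) = (0.3532−0.0000)/(44.5500−28.3800) = 0.0218. V = [p*·0.3532 + (1−p*)·0.0000]/1.04 = 0.1248. B = V − Δ·S = -0.5961.
The time-0 hedge costs 0.1248, which is the no-arbitrage price.

(0,0): Delta=0.0218 Bond=-0.5961
(1,0): Delta=0.0000 Bond=0.0000
(1,1): Delta=0.0458 Bond=-1.6876
V0=0.1248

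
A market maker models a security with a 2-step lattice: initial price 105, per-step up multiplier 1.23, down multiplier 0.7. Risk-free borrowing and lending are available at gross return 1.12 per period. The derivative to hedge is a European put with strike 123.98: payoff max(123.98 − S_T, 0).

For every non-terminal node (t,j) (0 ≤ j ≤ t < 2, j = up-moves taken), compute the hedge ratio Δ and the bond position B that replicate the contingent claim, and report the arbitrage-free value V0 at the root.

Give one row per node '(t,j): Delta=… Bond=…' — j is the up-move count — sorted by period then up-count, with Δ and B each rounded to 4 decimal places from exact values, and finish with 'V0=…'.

Since d<R<u, set p* = (R−d)/(u−d) = 0.7925; price each node as the discounted p*-expectation of its children.
At expiry t=2: V(2,0)=72.5300, V(2,1)=33.5750, V(2,2)=0.0000
Node (1,0) S=73.5000: V=(p*·33.5750+(1−p*)·72.5300)/1.12=37.1964; Δ=(33.5750−72.5300)/(90.4050−51.4500)=-1.0000; B=V−Δ·S=110.6964
Node (1,1) S=129.1500: V=(p*·0.0000+(1−p*)·33.5750)/1.12=6.2218; Δ=(0.0000−33.5750)/(158.8545−90.4050)=-0.4905; B=V−Δ·S=69.5708
Node (0,0) S=105.0000: V=(p*·6.2218+(1−p*)·37.1964)/1.12=11.2951; Δ=(6.2218−37.1964)/(129.1500−73.5000)=-0.5566; B=V−Δ·S=69.7378
The time-0 hedge costs 11.2951, which is the no-arbitrage price.

(0,0): Delta=-0.5566 Bond=69.7378
(1,0): Delta=-1.0000 Bond=110.6964
(1,1): Delta=-0.4905 Bond=69.5708
V0=11.2951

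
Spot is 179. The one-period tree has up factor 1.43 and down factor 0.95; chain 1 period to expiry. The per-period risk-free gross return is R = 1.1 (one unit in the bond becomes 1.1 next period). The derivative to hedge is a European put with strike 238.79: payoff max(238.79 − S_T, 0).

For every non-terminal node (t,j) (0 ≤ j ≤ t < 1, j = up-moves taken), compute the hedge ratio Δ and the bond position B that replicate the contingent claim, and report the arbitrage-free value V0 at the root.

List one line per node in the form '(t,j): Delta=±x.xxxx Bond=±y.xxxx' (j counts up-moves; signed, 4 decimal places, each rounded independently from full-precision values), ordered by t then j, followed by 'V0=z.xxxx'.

(0,0): Delta=-0.8000 Bond=186.1708
V0=42.9625

Since d<R<u, set p* = (R−d)/(u−d) = 0.3125; price each node as the discounted p*-expectation of its children.
Terminal values V(1,·): V(1,0)=68.7400, V(1,1)=0.0000
  t=0,j=0: stock 179.0000 → up 255.9700 (V=0.0000), down 170.0500 (V=68.7400). Price 42.9625; hedge Δ=-0.8000, bond B=186.1708.
The time-0 hedge costs 42.9625, which is the no-arbitrage price.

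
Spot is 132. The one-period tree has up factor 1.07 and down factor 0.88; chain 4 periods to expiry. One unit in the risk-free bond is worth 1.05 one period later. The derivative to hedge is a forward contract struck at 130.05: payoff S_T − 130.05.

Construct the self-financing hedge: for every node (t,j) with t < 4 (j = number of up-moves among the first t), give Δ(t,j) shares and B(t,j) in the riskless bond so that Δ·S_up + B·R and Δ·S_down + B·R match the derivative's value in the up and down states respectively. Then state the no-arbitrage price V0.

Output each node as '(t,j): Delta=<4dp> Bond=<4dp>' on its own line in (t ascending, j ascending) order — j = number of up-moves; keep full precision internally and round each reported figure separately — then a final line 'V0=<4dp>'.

Risk-neutral probability p* = (R−d)/(u−d) = (1.05−0.88)/(1.07−0.88) = 0.8947.
At expiry t=4: V(4,0)=-50.8902, V(4,1)=-33.7989, V(4,2)=-13.0174, V(4,3)=12.2510, V(4,4)=42.9751
(3,0): S=89.9543. Δ = (V_up−V_dn)/(S_up−S_dn) = (-33.7989−-50.8902)/(96.2511−79.1598) = 1.0000. V = [p*·-33.7989 + (1−p*)·-50.8902]/1.05 = -33.9028. B = V − Δ·S = -123.8571.
(3,1): S=109.3763. Δ = (V_up−V_dn)/(S_up−S_dn) = (-13.0174−-33.7989)/(117.0326−96.2511) = 1.0000. V = [p*·-13.0174 + (1−p*)·-33.7989]/1.05 = -14.4809. B = V − Δ·S = -123.8571.
(3,2): S=132.9916. Δ = (V_up−V_dn)/(S_up−S_dn) = (12.2510−-13.0174)/(142.3010−117.0326) = 1.0000. V = [p*·12.2510 + (1−p*)·-13.0174]/1.05 = 9.1344. B = V − Δ·S = -123.8571.
(3,3): S=161.7057. Δ = (V_up−V_dn)/(S_up−S_dn) = (42.9751−12.2510)/(173.0251−142.3010) = 1.0000. V = [p*·42.9751 + (1−p*)·12.2510]/1.05 = 37.8485. B = V − Δ·S = -123.8571.
(2,0): S=102.2208. Δ = (V_up−V_dn)/(S_up−S_dn) = (-14.4809−-33.9028)/(109.3763−89.9543) = 1.0000. V = [p*·-14.4809 + (1−p*)·-33.9028]/1.05 = -15.7384. B = V − Δ·S = -117.9592.
(2,1): S=124.2912. Δ = (V_up−V_dn)/(S_up−S_dn) = (9.1344−-14.4809)/(132.9916−109.3763) = 1.0000. V = [p*·9.1344 + (1−p*)·-14.4809]/1.05 = 6.3320. B = V − Δ·S = -117.9592.
(2,2): S=151.1268. Δ = (V_up−V_dn)/(S_up−S_dn) = (37.8485−9.1344)/(161.7057−132.9916) = 1.0000. V = [p*·37.8485 + (1−p*)·9.1344]/1.05 = 33.1676. B = V − Δ·S = -117.9592.
(1,0): S=116.1600. Δ = (V_up−V_dn)/(S_up−S_dn) = (6.3320−-15.7384)/(124.2912−102.2208) = 1.0000. V = [p*·6.3320 + (1−p*)·-15.7384]/1.05 = 3.8179. B = V − Δ·S = -112.3421.
(1,1): S=141.2400. Δ = (V_up−V_dn)/(S_up−S_dn) = (33.1676−6.3320)/(151.1268−124.2912) = 1.0000. V = [p*·33.1676 + (1−p*)·6.3320]/1.05 = 28.8979. B = V − Δ·S = -112.3421.
(0,0): S=132.0000. Δ = (V_up−V_dn)/(S_up−S_dn) = (28.8979−3.8179)/(141.2400−116.1600) = 1.0000. V = [p*·28.8979 + (1−p*)·3.8179]/1.05 = 25.0075. B = V − Δ·S = -106.9925.
Check: Δ(0,0)·S0 + B(0,0) = 25.0075 = V0.

(0,0): Delta=1.0000 Bond=-106.9925
(1,0): Delta=1.0000 Bond=-112.3421
(1,1): Delta=1.0000 Bond=-112.3421
(2,0): Delta=1.0000 Bond=-117.9592
(2,1): Delta=1.0000 Bond=-117.9592
(2,2): Delta=1.0000 Bond=-117.9592
(3,0): Delta=1.0000 Bond=-123.8571
(3,1): Delta=1.0000 Bond=-123.8571
(3,2): Delta=1.0000 Bond=-123.8571
(3,3): Delta=1.0000 Bond=-123.8571
V0=25.0075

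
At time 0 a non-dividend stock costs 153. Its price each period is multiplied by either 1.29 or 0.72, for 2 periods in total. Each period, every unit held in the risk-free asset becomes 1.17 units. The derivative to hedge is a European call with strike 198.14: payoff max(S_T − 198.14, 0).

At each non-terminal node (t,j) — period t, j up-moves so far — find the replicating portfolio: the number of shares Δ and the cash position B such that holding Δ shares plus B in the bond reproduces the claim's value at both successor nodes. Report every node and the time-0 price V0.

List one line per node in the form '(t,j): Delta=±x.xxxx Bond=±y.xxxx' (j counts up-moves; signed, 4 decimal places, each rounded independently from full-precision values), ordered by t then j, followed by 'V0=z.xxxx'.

Risk-neutral probability p* = (R−d)/(u−d) = (1.17−0.72)/(1.29−0.72) = 0.7895.
Terminal values V(2,·): V(2,0)=0.0000, V(2,1)=0.0000, V(2,2)=56.4673
  t=1,j=0: stock 110.1600 → up 142.1064 (V=0.0000), down 79.3152 (V=0.0000). Price 0.0000; hedge Δ=0.0000, bond B=0.0000.
  t=1,j=1: stock 197.3700 → up 254.6073 (V=56.4673), down 142.1064 (V=0.0000). Price 38.1021; hedge Δ=0.5019, bond B=-60.9633.
  t=0,j=0: stock 153.0000 → up 197.3700 (V=38.1021), down 110.1600 (V=0.0000). Price 25.7099; hedge Δ=0.4369, bond B=-41.1359.
Root portfolio cost Δ·153+B reproduces V0=25.7099.

(0,0): Delta=0.4369 Bond=-41.1359
(1,0): Delta=0.0000 Bond=0.0000
(1,1): Delta=0.5019 Bond=-60.9633
V0=25.7099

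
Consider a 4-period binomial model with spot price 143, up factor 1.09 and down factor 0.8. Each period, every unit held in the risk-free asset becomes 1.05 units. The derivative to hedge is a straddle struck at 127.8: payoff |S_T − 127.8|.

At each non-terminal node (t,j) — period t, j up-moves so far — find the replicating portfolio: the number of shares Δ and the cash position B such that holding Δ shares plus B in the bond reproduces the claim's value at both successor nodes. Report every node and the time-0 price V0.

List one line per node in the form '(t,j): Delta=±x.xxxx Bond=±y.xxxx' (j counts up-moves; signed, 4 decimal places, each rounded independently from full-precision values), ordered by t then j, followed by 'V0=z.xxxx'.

(0,0): Delta=0.6941 Bond=-57.9848
(1,0): Delta=-0.1730 Bond=38.3158
(1,1): Delta=0.7960 Bond=-76.7561
(2,0): Delta=-1.0000 Bond=115.9184
(2,1): Delta=-0.0759 Bond=28.1217
(2,2): Delta=0.8983 Bond=-97.9884
(3,0): Delta=-1.0000 Bond=121.7143
(3,1): Delta=-1.0000 Bond=121.7143
(3,2): Delta=0.0326 Bond=14.7780
(3,3): Delta=1.0000 Bond=-121.7143
V0=41.2756

The replicating-portfolio and risk-neutral prices coincide; use p* = (1.05−0.8)/(1.09−0.8) = 0.8621 for the latter.
Terminal payoffs: V(4,0)=69.2272, V(4,1)=47.9946, V(4,2)=19.0651, V(4,3)=20.3513, V(4,4)=74.0562
(3,0): S=73.2160. Δ = (V_up−V_dn)/(S_up−S_dn) = (47.9946−69.2272)/(79.8054−58.5728) = -1.0000. V = [p*·47.9946 + (1−p*)·69.2272]/1.05 = 48.4983. B = V − Δ·S = 121.7143.
(3,1): S=99.7568. Δ = (V_up−V_dn)/(S_up−S_dn) = (19.0651−47.9946)/(108.7349−79.8054) = -1.0000. V = [p*·19.0651 + (1−p*)·47.9946]/1.05 = 21.9575. B = V − Δ·S = 121.7143.
(3,2): S=135.9186. Δ = (V_up−V_dn)/(S_up−S_dn) = (20.3513−19.0651)/(148.1513−108.7349) = 0.0326. V = [p*·20.3513 + (1−p*)·19.0651]/1.05 = 19.2132. B = V − Δ·S = 14.7780.
(3,3): S=185.1891. Δ = (V_up−V_dn)/(S_up−S_dn) = (74.0562−20.3513)/(201.8562−148.1513) = 1.0000. V = [p*·74.0562 + (1−p*)·20.3513]/1.05 = 63.4749. B = V − Δ·S = -121.7143.
(2,0): S=91.5200. Δ = (V_up−V_dn)/(S_up−S_dn) = (21.9575−48.4983)/(99.7568−73.2160) = -1.0000. V = [p*·21.9575 + (1−p*)·48.4983]/1.05 = 24.3984. B = V − Δ·S = 115.9184.
(2,1): S=124.6960. Δ = (V_up−V_dn)/(S_up−S_dn) = (19.2132−21.9575)/(135.9186−99.7568) = -0.0759. V = [p*·19.2132 + (1−p*)·21.9575]/1.05 = 18.6588. B = V − Δ·S = 28.1217.
(2,2): S=169.8983. Δ = (V_up−V_dn)/(S_up−S_dn) = (63.4749−19.2132)/(185.1891−135.9186) = 0.8983. V = [p*·63.4749 + (1−p*)·19.2132]/1.05 = 54.6379. B = V − Δ·S = -97.9884.
(1,0): S=114.4000. Δ = (V_up−V_dn)/(S_up−S_dn) = (18.6588−24.3984)/(124.6960−91.5200) = -0.1730. V = [p*·18.6588 + (1−p*)·24.3984]/1.05 = 18.5243. B = V − Δ·S = 38.3158.
(1,1): S=155.8700. Δ = (V_up−V_dn)/(S_up−S_dn) = (54.6379−18.6588)/(169.8983−124.6960) = 0.7960. V = [p*·54.6379 + (1−p*)·18.6588]/1.05 = 47.3098. B = V − Δ·S = -76.7561.
(0,0): S=143.0000. Δ = (V_up−V_dn)/(S_up−S_dn) = (47.3098−18.5243)/(155.8700−114.4000) = 0.6941. V = [p*·47.3098 + (1−p*)·18.5243]/1.05 = 41.2756. B = V − Δ·S = -57.9848.
The time-0 hedge costs 41.2756, which is the no-arbitrage price.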